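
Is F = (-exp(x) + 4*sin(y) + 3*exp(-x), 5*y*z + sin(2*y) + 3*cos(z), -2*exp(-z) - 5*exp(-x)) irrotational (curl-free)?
No, ∇×F = (-5*y + 3*sin(z), -5*exp(-x), -4*cos(y))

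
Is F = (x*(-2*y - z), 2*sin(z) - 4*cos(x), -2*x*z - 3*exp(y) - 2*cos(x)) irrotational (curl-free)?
No, ∇×F = (-3*exp(y) - 2*cos(z), -x + 2*z - 2*sin(x), 2*x + 4*sin(x))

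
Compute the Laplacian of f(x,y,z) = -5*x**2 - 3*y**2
-16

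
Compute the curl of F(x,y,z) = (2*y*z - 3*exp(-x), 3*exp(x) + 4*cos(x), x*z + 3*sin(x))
(0, 2*y - z - 3*cos(x), -2*z + 3*exp(x) - 4*sin(x))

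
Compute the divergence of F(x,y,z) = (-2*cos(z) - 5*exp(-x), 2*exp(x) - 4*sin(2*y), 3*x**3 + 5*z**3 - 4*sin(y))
15*z**2 - 8*cos(2*y) + 5*exp(-x)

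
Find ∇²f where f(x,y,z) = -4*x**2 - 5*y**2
-18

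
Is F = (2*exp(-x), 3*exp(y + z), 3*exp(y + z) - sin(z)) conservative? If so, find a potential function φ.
Yes, F is conservative. φ = 3*exp(y + z) + cos(z) - 2*exp(-x)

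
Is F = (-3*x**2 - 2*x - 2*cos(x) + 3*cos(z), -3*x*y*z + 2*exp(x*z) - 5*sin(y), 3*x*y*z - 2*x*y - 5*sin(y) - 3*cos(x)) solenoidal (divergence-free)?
No, ∇·F = 3*x*y - 3*x*z - 6*x + 2*sin(x) - 5*cos(y) - 2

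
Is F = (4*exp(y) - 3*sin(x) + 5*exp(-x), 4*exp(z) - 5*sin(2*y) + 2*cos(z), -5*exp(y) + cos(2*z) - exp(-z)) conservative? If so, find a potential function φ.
No, ∇×F = (-5*exp(y) - 4*exp(z) + 2*sin(z), 0, -4*exp(y)) ≠ 0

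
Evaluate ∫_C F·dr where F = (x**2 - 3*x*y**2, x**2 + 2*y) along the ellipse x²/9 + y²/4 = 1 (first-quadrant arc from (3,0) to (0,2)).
34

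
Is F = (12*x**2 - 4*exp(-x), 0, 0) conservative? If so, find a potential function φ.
Yes, F is conservative. φ = 4*x**3 + 4*exp(-x)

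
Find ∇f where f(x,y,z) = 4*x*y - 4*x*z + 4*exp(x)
(4*y - 4*z + 4*exp(x), 4*x, -4*x)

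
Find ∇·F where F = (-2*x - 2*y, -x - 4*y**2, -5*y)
-8*y - 2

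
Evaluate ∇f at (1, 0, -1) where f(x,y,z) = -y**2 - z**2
(0, 0, 2)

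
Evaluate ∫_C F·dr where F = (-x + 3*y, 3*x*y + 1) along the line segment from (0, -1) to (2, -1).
-8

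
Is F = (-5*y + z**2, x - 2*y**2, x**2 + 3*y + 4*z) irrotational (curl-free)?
No, ∇×F = (3, -2*x + 2*z, 6)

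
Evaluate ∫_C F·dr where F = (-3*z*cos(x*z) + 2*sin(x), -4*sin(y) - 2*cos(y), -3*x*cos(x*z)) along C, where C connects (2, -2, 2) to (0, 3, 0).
4*cos(3) + 3*sin(4) - 2 - 2*sqrt(2)*sin(pi/4 + 2) - 2*sin(3)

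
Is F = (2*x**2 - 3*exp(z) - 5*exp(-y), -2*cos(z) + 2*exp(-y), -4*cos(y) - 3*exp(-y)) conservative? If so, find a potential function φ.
No, ∇×F = (4*sin(y) - 2*sin(z) + 3*exp(-y), -3*exp(z), -5*exp(-y)) ≠ 0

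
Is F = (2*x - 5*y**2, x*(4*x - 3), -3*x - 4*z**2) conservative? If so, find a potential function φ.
No, ∇×F = (0, 3, 8*x + 10*y - 3) ≠ 0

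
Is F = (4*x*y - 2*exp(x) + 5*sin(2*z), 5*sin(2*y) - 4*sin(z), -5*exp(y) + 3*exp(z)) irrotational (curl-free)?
No, ∇×F = (-5*exp(y) + 4*cos(z), 10*cos(2*z), -4*x)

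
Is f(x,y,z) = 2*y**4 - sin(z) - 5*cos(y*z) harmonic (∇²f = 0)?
No, ∇²f = 5*y**2*cos(y*z) + 24*y**2 + 5*z**2*cos(y*z) + sin(z)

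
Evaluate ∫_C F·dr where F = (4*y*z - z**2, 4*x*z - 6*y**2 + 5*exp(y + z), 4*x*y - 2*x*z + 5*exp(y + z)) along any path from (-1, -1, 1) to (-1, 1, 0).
-14 + 5*E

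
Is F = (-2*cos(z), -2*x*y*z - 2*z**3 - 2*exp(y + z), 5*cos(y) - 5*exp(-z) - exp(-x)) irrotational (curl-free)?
No, ∇×F = (2*x*y + 6*z**2 + 2*exp(y + z) - 5*sin(y), 2*sin(z) - exp(-x), -2*y*z)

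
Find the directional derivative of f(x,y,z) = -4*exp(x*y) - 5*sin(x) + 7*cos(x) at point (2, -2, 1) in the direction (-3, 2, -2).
sqrt(17)*(-40 + 3*(5*cos(2) + 7*sin(2))*exp(4))*exp(-4)/17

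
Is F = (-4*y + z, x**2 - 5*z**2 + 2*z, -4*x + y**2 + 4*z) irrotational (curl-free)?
No, ∇×F = (2*y + 10*z - 2, 5, 2*x + 4)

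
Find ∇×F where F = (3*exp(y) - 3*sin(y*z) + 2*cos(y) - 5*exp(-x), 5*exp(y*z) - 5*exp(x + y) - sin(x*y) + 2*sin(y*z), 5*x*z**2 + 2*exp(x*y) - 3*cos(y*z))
(2*x*exp(x*y) - 5*y*exp(y*z) - 2*y*cos(y*z) + 3*z*sin(y*z), -2*y*exp(x*y) - 3*y*cos(y*z) - 5*z**2, -y*cos(x*y) + 3*z*cos(y*z) - 3*exp(y) - 5*exp(x + y) + 2*sin(y))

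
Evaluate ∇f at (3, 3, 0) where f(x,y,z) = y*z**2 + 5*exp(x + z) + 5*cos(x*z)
(5*exp(3), 0, 5*exp(3))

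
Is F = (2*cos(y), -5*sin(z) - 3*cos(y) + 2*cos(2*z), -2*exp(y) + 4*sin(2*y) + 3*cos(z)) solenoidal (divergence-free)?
No, ∇·F = 3*sin(y) - 3*sin(z)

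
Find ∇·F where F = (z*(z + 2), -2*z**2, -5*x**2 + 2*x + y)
0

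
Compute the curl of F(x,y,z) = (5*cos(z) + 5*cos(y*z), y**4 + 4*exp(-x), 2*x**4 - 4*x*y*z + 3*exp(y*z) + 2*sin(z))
(z*(-4*x + 3*exp(y*z)), -8*x**3 + 4*y*z - 5*y*sin(y*z) - 5*sin(z), 5*z*sin(y*z) - 4*exp(-x))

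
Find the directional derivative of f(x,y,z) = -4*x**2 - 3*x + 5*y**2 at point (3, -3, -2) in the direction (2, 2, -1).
-38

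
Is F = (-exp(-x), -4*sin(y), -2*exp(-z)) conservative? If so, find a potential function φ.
Yes, F is conservative. φ = 4*cos(y) + 2*exp(-z) + exp(-x)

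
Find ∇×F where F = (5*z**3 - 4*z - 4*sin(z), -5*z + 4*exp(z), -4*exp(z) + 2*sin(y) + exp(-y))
(-4*exp(z) + 2*cos(y) + 5 - exp(-y), 15*z**2 - 4*cos(z) - 4, 0)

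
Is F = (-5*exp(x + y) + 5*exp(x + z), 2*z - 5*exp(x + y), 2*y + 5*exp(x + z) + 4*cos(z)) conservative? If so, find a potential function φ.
Yes, F is conservative. φ = 2*y*z - 5*exp(x + y) + 5*exp(x + z) + 4*sin(z)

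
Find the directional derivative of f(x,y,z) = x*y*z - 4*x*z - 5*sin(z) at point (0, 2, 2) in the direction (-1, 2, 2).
4/3 - 10*cos(2)/3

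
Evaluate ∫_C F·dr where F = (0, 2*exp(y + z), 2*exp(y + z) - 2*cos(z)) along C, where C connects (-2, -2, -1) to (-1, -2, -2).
-2*sin(1) - 2*exp(-3) + 2*exp(-4) + 2*sin(2)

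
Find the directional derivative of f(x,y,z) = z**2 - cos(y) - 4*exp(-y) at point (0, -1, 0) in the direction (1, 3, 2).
3*sqrt(14)*(-sin(1) + 4*E)/14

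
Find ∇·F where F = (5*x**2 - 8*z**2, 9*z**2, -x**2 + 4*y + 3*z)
10*x + 3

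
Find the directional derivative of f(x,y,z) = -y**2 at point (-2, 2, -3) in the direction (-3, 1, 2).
-2*sqrt(14)/7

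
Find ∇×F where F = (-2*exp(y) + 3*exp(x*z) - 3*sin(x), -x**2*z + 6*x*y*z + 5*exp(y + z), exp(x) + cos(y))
(x**2 - 6*x*y - 5*exp(y + z) - sin(y), 3*x*exp(x*z) - exp(x), -2*x*z + 6*y*z + 2*exp(y))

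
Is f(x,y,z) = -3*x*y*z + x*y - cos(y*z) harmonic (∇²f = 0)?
No, ∇²f = (y**2 + z**2)*cos(y*z)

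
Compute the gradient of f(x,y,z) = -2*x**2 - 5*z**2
(-4*x, 0, -10*z)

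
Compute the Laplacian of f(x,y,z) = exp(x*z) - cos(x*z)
(x**2 + z**2)*(exp(x*z) + cos(x*z))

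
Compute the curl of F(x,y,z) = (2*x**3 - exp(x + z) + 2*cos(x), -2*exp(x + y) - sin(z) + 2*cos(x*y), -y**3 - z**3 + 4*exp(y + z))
(-3*y**2 + 4*exp(y + z) + cos(z), -exp(x + z), -2*y*sin(x*y) - 2*exp(x + y))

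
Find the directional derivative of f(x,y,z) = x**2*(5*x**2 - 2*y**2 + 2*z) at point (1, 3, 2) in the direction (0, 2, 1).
-22*sqrt(5)/5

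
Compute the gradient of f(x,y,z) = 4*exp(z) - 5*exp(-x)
(5*exp(-x), 0, 4*exp(z))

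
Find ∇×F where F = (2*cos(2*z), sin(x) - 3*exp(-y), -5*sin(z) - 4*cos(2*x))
(0, -8*sin(2*x) - 4*sin(2*z), cos(x))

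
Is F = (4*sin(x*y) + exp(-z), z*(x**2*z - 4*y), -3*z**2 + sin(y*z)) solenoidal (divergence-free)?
No, ∇·F = 4*y*cos(x*y) + y*cos(y*z) - 10*z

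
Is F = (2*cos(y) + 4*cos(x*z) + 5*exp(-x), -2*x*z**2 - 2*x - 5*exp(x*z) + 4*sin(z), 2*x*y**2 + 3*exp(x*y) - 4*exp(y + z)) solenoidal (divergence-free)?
No, ∇·F = (-4*(z*sin(x*z) + exp(y + z))*exp(x) - 5)*exp(-x)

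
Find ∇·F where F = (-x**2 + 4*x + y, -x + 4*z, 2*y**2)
4 - 2*x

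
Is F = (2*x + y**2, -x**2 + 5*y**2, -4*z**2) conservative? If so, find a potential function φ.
No, ∇×F = (0, 0, -2*x - 2*y) ≠ 0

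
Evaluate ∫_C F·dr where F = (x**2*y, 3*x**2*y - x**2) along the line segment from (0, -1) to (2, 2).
43/3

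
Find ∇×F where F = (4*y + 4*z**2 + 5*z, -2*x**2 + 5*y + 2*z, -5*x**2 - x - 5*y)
(-7, 10*x + 8*z + 6, -4*x - 4)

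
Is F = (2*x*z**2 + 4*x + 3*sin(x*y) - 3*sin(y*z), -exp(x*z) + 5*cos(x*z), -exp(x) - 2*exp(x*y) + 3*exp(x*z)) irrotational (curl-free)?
No, ∇×F = (x*(-2*exp(x*y) + exp(x*z) + 5*sin(x*z)), 4*x*z + 2*y*exp(x*y) - 3*y*cos(y*z) - 3*z*exp(x*z) + exp(x), -3*x*cos(x*y) - z*exp(x*z) - 5*z*sin(x*z) + 3*z*cos(y*z))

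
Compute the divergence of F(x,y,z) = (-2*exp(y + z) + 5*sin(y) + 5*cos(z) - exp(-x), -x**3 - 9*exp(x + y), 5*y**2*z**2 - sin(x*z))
-x*cos(x*z) + 10*y**2*z - 9*exp(x + y) + exp(-x)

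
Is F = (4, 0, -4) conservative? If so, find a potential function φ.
Yes, F is conservative. φ = 4*x - 4*z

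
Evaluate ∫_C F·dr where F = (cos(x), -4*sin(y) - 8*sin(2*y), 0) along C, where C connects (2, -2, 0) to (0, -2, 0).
-sin(2)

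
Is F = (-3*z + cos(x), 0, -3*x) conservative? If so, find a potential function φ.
Yes, F is conservative. φ = -3*x*z + sin(x)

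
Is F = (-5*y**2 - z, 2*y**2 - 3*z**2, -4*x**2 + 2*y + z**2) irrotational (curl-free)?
No, ∇×F = (6*z + 2, 8*x - 1, 10*y)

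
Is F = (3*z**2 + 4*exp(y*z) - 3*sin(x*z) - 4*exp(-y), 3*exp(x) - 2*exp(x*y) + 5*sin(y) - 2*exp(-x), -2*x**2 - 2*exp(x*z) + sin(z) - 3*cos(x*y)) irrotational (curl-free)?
No, ∇×F = (3*x*sin(x*y), -3*x*cos(x*z) + 4*x + 4*y*exp(y*z) - 3*y*sin(x*y) + 2*z*exp(x*z) + 6*z, -2*y*exp(x*y) - 4*z*exp(y*z) + 3*exp(x) - 4*exp(-y) + 2*exp(-x))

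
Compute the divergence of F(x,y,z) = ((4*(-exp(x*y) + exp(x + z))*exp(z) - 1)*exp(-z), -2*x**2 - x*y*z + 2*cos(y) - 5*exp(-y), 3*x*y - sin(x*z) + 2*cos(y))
-x*z - x*cos(x*z) - 4*y*exp(x*y) + 4*exp(x + z) - 2*sin(y) + 5*exp(-y)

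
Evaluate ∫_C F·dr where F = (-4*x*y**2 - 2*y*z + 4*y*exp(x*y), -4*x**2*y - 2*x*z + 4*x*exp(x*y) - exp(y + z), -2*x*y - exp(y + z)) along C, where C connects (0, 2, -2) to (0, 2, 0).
1 - exp(2)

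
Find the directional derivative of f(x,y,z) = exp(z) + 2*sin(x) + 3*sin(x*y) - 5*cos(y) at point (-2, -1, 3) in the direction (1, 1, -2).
-sqrt(6)*(7*cos(2) + 5*sin(1) + 2*exp(3))/6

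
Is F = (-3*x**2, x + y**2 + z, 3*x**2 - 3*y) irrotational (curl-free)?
No, ∇×F = (-4, -6*x, 1)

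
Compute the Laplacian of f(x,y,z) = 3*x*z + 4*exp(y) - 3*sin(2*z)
4*exp(y) + 12*sin(2*z)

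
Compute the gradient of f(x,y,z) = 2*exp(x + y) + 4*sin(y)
(2*exp(x + y), 2*exp(x + y) + 4*cos(y), 0)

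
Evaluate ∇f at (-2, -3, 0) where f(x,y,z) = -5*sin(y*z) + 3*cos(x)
(3*sin(2), 0, 15)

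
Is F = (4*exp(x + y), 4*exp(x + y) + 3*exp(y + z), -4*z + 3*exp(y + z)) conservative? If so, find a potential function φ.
Yes, F is conservative. φ = -2*z**2 + 4*exp(x + y) + 3*exp(y + z)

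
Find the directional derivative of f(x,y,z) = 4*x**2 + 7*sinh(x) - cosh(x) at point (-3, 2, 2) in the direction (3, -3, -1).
3*sqrt(19)*(-24 + sinh(3) + 7*cosh(3))/19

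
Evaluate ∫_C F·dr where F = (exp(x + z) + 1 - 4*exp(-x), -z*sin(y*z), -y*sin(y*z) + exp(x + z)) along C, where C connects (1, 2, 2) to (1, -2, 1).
-exp(3) + cos(2) - cos(4) + exp(2)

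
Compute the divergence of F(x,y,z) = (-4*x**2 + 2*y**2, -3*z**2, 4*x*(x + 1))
-8*x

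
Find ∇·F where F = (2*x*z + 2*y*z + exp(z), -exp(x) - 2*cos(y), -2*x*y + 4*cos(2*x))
2*z + 2*sin(y)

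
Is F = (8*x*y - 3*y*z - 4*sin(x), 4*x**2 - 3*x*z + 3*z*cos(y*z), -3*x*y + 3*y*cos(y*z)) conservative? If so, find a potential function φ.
Yes, F is conservative. φ = 4*x**2*y - 3*x*y*z + 3*sin(y*z) + 4*cos(x)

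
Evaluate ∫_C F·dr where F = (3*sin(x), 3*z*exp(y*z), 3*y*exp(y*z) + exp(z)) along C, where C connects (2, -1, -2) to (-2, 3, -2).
3*(1 - exp(8))*exp(-6)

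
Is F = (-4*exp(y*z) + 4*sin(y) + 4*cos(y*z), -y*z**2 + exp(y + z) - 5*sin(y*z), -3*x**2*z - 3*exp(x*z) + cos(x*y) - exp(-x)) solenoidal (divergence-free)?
No, ∇·F = -3*x**2 - 3*x*exp(x*z) - z**2 - 5*z*cos(y*z) + exp(y + z)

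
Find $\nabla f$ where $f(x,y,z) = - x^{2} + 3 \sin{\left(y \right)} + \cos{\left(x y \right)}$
(-2*x - y*sin(x*y), -x*sin(x*y) + 3*cos(y), 0)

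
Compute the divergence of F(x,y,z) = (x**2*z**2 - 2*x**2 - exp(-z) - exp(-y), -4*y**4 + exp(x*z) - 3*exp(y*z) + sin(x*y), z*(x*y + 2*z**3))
x*y + 2*x*z**2 + x*cos(x*y) - 4*x - 16*y**3 + 8*z**3 - 3*z*exp(y*z)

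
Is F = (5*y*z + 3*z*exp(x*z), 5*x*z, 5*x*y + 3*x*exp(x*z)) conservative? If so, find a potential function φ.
Yes, F is conservative. φ = 5*x*y*z + 3*exp(x*z)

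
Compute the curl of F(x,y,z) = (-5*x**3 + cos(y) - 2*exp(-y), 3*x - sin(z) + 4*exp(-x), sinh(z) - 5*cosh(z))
(cos(z), 0, sin(y) + 3 - 2*exp(-y) - 4*exp(-x))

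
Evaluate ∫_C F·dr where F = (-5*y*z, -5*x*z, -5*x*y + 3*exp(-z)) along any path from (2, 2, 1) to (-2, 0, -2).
-3*exp(2) + 3*exp(-1) + 20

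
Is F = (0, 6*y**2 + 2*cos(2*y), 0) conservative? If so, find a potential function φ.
Yes, F is conservative. φ = 2*y**3 + sin(2*y)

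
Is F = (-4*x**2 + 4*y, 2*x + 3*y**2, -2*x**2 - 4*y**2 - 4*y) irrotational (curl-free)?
No, ∇×F = (-8*y - 4, 4*x, -2)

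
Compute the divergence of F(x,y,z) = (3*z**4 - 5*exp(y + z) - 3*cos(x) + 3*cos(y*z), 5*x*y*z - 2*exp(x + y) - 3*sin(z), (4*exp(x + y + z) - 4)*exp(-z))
5*x*z - 2*exp(x + y) + 3*sin(x) + 4*exp(-z)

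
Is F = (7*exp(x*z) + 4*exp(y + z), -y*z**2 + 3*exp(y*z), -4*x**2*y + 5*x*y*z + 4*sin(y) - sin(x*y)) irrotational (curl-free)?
No, ∇×F = (-4*x**2 + 5*x*z - x*cos(x*y) + 2*y*z - 3*y*exp(y*z) + 4*cos(y), 8*x*y + 7*x*exp(x*z) - 5*y*z + y*cos(x*y) + 4*exp(y + z), -4*exp(y + z))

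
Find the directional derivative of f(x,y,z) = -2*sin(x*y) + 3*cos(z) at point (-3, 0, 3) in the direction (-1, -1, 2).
-sqrt(6)*(sin(3) + 1)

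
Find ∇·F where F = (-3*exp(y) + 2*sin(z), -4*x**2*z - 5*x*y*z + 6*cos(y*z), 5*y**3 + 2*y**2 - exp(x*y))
-z*(5*x + 6*sin(y*z))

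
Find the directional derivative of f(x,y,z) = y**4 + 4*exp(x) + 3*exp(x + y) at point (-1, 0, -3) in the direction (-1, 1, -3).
-4*sqrt(11)*exp(-1)/11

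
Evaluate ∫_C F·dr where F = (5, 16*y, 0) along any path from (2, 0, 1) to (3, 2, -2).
37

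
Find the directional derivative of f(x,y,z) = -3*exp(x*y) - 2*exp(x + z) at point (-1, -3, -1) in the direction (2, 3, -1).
sqrt(14)*(-2 + 27*exp(5))*exp(-2)/14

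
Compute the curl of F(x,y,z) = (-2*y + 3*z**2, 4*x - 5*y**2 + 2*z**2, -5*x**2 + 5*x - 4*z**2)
(-4*z, 10*x + 6*z - 5, 6)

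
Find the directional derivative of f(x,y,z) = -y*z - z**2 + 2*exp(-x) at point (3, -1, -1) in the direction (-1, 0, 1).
sqrt(2)*(2 + 3*exp(3))*exp(-3)/2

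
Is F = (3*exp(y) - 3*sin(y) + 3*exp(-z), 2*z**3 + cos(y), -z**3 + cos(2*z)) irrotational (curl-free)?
No, ∇×F = (-6*z**2, -3*exp(-z), -3*exp(y) + 3*cos(y))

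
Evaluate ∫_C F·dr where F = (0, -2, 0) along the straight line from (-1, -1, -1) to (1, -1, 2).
0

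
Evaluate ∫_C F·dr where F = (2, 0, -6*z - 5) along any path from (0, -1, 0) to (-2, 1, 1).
-12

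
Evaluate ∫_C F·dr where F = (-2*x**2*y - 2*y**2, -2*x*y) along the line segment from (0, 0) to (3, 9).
-891/2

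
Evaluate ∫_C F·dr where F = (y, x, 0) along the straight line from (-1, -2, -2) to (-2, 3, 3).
-8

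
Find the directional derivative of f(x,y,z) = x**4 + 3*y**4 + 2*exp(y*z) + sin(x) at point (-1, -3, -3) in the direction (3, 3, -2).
3*sqrt(22)*(-2*exp(9) - 328 + cos(1))/22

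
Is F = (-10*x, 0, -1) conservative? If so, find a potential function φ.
Yes, F is conservative. φ = -5*x**2 - z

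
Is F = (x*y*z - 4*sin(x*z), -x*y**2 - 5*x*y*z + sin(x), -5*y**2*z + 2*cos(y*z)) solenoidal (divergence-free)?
No, ∇·F = -2*x*y - 5*x*z - 5*y**2 + y*z - 2*y*sin(y*z) - 4*z*cos(x*z)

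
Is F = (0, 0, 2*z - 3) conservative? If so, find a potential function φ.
Yes, F is conservative. φ = z*(z - 3)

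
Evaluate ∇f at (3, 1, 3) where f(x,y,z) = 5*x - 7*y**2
(5, -14, 0)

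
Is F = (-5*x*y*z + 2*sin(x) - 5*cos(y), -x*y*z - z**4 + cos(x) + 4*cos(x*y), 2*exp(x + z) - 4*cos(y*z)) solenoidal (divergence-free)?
No, ∇·F = -x*z - 4*x*sin(x*y) - 5*y*z + 4*y*sin(y*z) + 2*exp(x + z) + 2*cos(x)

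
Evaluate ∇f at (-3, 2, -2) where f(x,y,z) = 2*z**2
(0, 0, -8)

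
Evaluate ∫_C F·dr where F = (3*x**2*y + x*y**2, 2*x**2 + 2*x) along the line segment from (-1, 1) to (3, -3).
-200/3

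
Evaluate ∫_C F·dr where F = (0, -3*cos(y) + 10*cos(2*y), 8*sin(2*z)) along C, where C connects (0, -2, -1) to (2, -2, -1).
0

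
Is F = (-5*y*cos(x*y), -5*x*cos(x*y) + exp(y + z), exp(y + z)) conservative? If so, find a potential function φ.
Yes, F is conservative. φ = exp(y + z) - 5*sin(x*y)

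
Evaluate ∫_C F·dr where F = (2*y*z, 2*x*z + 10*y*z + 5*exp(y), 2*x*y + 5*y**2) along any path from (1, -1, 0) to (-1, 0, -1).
5 - 5*exp(-1)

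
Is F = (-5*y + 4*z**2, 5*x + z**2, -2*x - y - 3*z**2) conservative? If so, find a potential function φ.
No, ∇×F = (-2*z - 1, 8*z + 2, 10) ≠ 0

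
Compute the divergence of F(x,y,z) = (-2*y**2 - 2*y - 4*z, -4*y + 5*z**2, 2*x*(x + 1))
-4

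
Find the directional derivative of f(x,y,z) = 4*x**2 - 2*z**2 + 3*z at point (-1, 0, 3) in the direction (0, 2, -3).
27*sqrt(13)/13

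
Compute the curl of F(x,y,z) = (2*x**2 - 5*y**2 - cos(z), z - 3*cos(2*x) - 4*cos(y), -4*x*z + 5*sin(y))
(5*cos(y) - 1, 4*z + sin(z), 10*y + 6*sin(2*x))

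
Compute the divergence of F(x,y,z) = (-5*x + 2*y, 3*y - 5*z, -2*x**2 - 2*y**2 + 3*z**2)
6*z - 2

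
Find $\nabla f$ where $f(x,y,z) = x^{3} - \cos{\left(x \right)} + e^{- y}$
(3*x**2 + sin(x), -exp(-y), 0)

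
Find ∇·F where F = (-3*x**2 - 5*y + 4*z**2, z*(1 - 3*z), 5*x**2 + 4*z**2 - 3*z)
-6*x + 8*z - 3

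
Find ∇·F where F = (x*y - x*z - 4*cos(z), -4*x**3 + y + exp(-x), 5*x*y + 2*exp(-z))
y - z + 1 - 2*exp(-z)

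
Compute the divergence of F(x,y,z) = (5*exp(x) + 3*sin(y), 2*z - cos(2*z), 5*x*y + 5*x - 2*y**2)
5*exp(x)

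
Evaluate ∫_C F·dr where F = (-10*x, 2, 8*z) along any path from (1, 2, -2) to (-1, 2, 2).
0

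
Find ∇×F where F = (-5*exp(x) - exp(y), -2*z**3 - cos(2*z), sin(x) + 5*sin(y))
(6*z**2 - 2*sin(2*z) + 5*cos(y), -cos(x), exp(y))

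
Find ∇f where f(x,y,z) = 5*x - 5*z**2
(5, 0, -10*z)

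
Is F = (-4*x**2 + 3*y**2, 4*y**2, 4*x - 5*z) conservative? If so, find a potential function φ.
No, ∇×F = (0, -4, -6*y) ≠ 0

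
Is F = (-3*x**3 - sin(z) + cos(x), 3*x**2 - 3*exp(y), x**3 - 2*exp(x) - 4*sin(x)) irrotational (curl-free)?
No, ∇×F = (0, -3*x**2 + 2*exp(x) + 4*cos(x) - cos(z), 6*x)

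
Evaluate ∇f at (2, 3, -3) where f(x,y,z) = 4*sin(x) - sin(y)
(4*cos(2), -cos(3), 0)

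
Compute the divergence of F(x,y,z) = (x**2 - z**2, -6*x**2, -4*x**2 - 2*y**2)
2*x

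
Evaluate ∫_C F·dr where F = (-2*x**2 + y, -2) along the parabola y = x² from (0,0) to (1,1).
-7/3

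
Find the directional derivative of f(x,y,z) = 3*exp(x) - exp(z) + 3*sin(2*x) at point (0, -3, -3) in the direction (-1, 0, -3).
3*sqrt(10)*(1 - 3*exp(3))*exp(-3)/10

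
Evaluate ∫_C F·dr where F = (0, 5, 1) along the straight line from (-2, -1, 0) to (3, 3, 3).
23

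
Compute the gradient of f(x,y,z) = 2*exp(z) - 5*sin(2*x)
(-10*cos(2*x), 0, 2*exp(z))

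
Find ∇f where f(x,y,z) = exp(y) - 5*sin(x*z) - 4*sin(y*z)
(-5*z*cos(x*z), -4*z*cos(y*z) + exp(y), -5*x*cos(x*z) - 4*y*cos(y*z))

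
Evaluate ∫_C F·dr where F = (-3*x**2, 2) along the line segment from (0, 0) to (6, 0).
-216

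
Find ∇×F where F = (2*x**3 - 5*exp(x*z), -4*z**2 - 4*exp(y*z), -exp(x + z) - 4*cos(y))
(4*y*exp(y*z) + 8*z + 4*sin(y), -5*x*exp(x*z) + exp(x + z), 0)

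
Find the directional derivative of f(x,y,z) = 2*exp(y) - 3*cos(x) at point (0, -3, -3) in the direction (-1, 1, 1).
2*sqrt(3)*exp(-3)/3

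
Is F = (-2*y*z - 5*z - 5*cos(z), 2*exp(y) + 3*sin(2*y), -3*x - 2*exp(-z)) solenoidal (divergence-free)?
No, ∇·F = 2*exp(y) + 6*cos(2*y) + 2*exp(-z)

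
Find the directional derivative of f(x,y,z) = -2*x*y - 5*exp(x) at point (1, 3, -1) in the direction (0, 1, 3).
-sqrt(10)/5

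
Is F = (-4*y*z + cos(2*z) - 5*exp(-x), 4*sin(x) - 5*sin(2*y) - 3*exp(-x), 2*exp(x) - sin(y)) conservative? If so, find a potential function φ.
No, ∇×F = (-cos(y), -4*y - 2*exp(x) - 2*sin(2*z), 4*z + 4*cos(x) + 3*exp(-x)) ≠ 0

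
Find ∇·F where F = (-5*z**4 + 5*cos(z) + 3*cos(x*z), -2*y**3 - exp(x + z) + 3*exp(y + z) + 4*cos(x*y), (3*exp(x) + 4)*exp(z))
-4*x*sin(x*y) - 6*y**2 - 3*z*sin(x*z) + (3*exp(x) + 4)*exp(z) + 3*exp(y + z)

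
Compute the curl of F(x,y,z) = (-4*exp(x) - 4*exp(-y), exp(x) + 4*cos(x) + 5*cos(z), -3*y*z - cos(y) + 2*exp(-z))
(-3*z + sin(y) + 5*sin(z), 0, exp(x) - 4*sin(x) - 4*exp(-y))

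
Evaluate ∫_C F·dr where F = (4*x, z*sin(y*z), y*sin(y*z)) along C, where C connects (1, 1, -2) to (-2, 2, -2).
cos(2) - cos(4) + 6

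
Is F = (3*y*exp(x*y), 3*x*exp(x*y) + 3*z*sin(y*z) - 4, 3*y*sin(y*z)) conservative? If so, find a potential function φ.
Yes, F is conservative. φ = -4*y + 3*exp(x*y) - 3*cos(y*z)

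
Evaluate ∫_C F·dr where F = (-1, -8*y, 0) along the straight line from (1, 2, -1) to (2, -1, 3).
11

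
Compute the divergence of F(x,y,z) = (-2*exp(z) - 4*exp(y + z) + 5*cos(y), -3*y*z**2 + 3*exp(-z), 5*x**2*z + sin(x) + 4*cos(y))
5*x**2 - 3*z**2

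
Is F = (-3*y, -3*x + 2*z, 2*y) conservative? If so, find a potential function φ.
Yes, F is conservative. φ = y*(-3*x + 2*z)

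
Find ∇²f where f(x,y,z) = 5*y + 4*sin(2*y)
-16*sin(2*y)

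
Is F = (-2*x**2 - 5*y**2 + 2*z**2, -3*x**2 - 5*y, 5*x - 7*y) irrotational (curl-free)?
No, ∇×F = (-7, 4*z - 5, -6*x + 10*y)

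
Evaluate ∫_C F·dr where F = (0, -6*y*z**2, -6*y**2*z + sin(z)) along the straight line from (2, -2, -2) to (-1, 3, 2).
-60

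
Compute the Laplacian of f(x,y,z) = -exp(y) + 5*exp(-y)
-exp(y) + 5*exp(-y)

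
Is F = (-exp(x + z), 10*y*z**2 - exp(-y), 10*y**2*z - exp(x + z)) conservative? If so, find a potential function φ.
Yes, F is conservative. φ = 5*y**2*z**2 - exp(x + z) + exp(-y)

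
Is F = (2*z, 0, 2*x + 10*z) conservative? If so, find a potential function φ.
Yes, F is conservative. φ = z*(2*x + 5*z)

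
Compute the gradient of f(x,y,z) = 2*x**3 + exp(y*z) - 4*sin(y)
(6*x**2, z*exp(y*z) - 4*cos(y), y*exp(y*z))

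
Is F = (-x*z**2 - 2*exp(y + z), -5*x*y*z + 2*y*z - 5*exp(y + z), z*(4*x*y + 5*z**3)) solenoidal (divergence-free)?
No, ∇·F = 4*x*y - 5*x*z + 20*z**3 - z**2 + 2*z - 5*exp(y + z)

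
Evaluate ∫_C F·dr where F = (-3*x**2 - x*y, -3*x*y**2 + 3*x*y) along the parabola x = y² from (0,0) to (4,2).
-84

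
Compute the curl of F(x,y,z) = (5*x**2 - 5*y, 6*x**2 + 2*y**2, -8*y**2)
(-16*y, 0, 12*x + 5)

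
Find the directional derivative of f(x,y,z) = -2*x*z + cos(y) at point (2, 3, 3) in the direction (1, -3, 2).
sqrt(14)*(-14 + 3*sin(3))/14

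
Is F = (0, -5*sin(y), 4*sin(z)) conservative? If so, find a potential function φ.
Yes, F is conservative. φ = 5*cos(y) - 4*cos(z)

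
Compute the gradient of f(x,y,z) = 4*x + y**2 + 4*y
(4, 2*y + 4, 0)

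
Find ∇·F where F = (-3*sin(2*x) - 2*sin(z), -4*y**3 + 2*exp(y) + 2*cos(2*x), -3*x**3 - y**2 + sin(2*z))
-12*y**2 + 2*exp(y) - 6*cos(2*x) + 2*cos(2*z)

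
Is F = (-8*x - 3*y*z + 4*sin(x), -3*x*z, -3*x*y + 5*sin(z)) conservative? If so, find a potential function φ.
Yes, F is conservative. φ = -4*x**2 - 3*x*y*z - 4*cos(x) - 5*cos(z)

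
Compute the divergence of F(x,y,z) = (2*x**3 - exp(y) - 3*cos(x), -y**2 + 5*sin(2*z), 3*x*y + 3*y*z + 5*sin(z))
6*x**2 + y + 3*sin(x) + 5*cos(z)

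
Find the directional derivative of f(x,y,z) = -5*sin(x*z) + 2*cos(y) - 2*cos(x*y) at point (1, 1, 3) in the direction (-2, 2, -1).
35*cos(3)/3 - 4*sin(1)/3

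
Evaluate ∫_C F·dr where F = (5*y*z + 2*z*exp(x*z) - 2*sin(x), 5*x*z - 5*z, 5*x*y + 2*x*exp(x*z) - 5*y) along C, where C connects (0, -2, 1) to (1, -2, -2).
-14 + 2*exp(-2) + 2*cos(1)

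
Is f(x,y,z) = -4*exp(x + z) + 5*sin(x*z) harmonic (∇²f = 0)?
No, ∇²f = -5*x**2*sin(x*z) - 5*z**2*sin(x*z) - 8*exp(x + z)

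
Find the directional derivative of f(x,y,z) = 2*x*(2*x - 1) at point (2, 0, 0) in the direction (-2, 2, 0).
-7*sqrt(2)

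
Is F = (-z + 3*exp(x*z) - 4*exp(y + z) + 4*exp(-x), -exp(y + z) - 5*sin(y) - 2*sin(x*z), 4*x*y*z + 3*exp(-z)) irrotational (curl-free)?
No, ∇×F = (4*x*z + 2*x*cos(x*z) + exp(y + z), 3*x*exp(x*z) - 4*y*z - 4*exp(y + z) - 1, -2*z*cos(x*z) + 4*exp(y + z))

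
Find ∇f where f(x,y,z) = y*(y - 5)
(0, 2*y - 5, 0)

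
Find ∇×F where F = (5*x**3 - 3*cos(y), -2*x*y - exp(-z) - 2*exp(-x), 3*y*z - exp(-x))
(3*z - exp(-z), -exp(-x), -2*y - 3*sin(y) + 2*exp(-x))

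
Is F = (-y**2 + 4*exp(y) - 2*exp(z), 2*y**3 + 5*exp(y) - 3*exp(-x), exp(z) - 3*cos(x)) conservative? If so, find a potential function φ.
No, ∇×F = (0, -2*exp(z) - 3*sin(x), 2*y - 4*exp(y) + 3*exp(-x)) ≠ 0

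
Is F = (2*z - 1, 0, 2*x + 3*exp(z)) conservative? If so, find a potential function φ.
Yes, F is conservative. φ = 2*x*z - x + 3*exp(z)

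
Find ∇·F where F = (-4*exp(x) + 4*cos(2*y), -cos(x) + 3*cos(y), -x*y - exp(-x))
-4*exp(x) - 3*sin(y)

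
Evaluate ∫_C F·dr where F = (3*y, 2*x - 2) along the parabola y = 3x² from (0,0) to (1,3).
1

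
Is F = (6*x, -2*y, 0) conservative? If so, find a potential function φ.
Yes, F is conservative. φ = 3*x**2 - y**2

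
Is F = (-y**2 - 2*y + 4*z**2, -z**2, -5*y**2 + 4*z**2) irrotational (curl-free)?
No, ∇×F = (-10*y + 2*z, 8*z, 2*y + 2)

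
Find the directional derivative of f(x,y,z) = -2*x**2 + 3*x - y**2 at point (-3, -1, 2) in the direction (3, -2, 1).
41*sqrt(14)/14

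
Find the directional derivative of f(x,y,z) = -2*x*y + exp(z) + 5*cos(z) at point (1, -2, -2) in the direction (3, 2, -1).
sqrt(14)*(-5*exp(2)*sin(2) - 1 + 8*exp(2))*exp(-2)/14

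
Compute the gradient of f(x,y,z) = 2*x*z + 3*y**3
(2*z, 9*y**2, 2*x)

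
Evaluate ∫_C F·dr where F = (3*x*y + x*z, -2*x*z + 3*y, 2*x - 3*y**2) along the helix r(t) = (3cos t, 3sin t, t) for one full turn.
9*pi*(-4*pi - 5)/2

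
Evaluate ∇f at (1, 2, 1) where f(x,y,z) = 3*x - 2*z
(3, 0, -2)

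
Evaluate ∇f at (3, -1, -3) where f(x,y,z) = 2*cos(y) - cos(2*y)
(0, -2*sin(2) + 2*sin(1), 0)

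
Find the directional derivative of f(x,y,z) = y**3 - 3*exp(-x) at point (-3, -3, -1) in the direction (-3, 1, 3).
9*sqrt(19)*(3 - exp(3))/19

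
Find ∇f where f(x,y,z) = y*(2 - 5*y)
(0, 2 - 10*y, 0)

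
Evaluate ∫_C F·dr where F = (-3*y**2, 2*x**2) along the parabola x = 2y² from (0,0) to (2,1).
-7/5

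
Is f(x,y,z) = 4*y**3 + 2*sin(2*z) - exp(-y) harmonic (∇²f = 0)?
No, ∇²f = 24*y - 8*sin(2*z) - exp(-y)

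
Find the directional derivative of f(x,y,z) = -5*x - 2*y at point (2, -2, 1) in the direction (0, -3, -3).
sqrt(2)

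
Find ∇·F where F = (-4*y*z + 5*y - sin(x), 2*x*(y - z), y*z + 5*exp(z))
2*x + y + 5*exp(z) - cos(x)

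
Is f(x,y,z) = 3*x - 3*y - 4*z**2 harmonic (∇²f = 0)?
No, ∇²f = -8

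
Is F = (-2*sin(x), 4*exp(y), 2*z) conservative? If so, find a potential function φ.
Yes, F is conservative. φ = z**2 + 4*exp(y) + 2*cos(x)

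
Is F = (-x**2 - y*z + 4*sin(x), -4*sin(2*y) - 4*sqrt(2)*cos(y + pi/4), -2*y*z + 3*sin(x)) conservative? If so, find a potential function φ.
No, ∇×F = (-2*z, -y - 3*cos(x), z) ≠ 0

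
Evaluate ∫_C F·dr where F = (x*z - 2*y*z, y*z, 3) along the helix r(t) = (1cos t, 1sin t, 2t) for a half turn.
pi*(pi + 6)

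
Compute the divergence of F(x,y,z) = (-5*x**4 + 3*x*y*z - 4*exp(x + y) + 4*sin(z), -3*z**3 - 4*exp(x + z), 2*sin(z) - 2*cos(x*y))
-20*x**3 + 3*y*z - 4*exp(x + y) + 2*cos(z)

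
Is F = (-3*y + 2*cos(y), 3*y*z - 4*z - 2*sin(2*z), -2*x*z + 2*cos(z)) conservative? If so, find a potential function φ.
No, ∇×F = (-3*y + 8*cos(z)**2, 2*z, 2*sin(y) + 3) ≠ 0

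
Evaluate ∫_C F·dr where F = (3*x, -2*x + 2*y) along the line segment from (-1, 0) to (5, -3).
57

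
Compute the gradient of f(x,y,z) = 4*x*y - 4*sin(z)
(4*y, 4*x, -4*cos(z))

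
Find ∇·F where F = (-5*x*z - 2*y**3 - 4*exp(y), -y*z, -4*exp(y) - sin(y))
-6*z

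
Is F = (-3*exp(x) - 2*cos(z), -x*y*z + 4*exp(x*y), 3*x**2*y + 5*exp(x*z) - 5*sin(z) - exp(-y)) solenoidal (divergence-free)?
No, ∇·F = -x*z + 4*x*exp(x*y) + 5*x*exp(x*z) - 3*exp(x) - 5*cos(z)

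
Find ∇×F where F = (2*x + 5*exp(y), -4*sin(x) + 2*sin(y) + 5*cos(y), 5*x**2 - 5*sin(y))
(-5*cos(y), -10*x, -5*exp(y) - 4*cos(x))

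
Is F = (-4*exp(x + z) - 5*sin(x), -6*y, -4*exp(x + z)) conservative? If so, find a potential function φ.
Yes, F is conservative. φ = -3*y**2 - 4*exp(x + z) + 5*cos(x)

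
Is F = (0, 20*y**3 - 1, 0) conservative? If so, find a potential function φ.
Yes, F is conservative. φ = 5*y**4 - y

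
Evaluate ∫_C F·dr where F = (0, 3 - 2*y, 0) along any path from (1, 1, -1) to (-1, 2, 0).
0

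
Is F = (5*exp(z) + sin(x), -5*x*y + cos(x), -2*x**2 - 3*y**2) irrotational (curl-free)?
No, ∇×F = (-6*y, 4*x + 5*exp(z), -5*y - sin(x))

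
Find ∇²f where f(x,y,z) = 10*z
0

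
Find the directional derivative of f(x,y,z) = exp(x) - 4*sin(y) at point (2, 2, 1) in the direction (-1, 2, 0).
-sqrt(5)*(8*cos(2) + exp(2))/5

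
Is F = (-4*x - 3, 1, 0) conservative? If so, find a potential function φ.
Yes, F is conservative. φ = -2*x**2 - 3*x + y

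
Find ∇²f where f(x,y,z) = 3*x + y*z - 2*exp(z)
-2*exp(z)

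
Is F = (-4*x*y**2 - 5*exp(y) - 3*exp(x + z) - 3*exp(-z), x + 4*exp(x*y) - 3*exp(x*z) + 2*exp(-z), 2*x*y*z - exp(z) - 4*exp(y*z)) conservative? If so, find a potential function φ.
No, ∇×F = (2*x*z + 3*x*exp(x*z) - 4*z*exp(y*z) + 2*exp(-z), -2*y*z - 3*exp(x + z) + 3*exp(-z), 8*x*y + 4*y*exp(x*y) - 3*z*exp(x*z) + 5*exp(y) + 1) ≠ 0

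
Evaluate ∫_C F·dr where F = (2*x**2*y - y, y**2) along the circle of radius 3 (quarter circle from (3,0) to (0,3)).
9 - 63*pi/8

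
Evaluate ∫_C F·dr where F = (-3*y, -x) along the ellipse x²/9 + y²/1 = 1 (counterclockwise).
6*pi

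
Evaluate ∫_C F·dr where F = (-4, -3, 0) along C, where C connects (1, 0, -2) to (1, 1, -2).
-3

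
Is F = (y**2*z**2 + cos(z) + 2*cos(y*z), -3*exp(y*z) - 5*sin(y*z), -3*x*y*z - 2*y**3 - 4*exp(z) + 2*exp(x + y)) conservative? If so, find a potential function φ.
No, ∇×F = (-3*x*z - 6*y**2 + 3*y*exp(y*z) + 5*y*cos(y*z) + 2*exp(x + y), 2*y**2*z + 3*y*z - 2*y*sin(y*z) - 2*exp(x + y) - sin(z), 2*z*(-y*z + sin(y*z))) ≠ 0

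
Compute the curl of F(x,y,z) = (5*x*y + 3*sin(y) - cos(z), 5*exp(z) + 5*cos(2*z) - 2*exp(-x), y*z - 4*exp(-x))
(z - 5*exp(z) + 10*sin(2*z), sin(z) - 4*exp(-x), -5*x - 3*cos(y) + 2*exp(-x))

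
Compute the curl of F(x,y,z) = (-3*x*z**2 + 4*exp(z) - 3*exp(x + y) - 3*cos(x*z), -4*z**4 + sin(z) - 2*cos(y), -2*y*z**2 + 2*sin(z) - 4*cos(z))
(16*z**3 - 2*z**2 - cos(z), -6*x*z + 3*x*sin(x*z) + 4*exp(z), 3*exp(x + y))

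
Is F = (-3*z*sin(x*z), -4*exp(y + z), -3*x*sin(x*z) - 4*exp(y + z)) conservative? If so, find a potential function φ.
Yes, F is conservative. φ = -4*exp(y + z) + 3*cos(x*z)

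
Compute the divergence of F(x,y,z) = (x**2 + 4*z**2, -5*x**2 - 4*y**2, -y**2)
2*x - 8*y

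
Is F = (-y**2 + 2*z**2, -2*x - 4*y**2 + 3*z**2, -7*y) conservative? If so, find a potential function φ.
No, ∇×F = (-6*z - 7, 4*z, 2*y - 2) ≠ 0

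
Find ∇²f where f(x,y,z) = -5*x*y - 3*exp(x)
-3*exp(x)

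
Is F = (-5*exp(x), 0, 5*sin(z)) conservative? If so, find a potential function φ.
Yes, F is conservative. φ = -5*exp(x) - 5*cos(z)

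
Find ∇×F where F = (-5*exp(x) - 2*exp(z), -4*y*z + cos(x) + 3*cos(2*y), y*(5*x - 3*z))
(5*x + 4*y - 3*z, -5*y - 2*exp(z), -sin(x))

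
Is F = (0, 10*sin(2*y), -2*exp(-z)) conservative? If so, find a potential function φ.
Yes, F is conservative. φ = -5*cos(2*y) + 2*exp(-z)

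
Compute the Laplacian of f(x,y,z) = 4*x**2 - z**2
6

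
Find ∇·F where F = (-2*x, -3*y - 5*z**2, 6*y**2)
-5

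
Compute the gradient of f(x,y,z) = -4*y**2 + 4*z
(0, -8*y, 4)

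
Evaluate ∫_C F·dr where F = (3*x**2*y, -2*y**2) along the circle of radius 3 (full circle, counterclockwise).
-243*pi/4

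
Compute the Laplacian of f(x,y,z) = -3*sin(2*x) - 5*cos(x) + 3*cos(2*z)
12*sin(2*x) + 5*cos(x) - 12*cos(2*z)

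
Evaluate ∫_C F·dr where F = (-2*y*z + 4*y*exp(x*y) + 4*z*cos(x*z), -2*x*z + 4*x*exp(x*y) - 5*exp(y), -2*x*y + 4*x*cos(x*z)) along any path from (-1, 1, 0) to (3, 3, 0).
(-4 + (-5*exp(2) + 5 + 4*exp(8))*exp(2))*exp(-1)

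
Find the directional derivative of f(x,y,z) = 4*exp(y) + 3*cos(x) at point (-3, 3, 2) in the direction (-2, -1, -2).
-4*exp(3)/3 - 2*sin(3)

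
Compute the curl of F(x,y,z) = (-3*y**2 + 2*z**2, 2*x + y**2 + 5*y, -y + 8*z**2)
(-1, 4*z, 6*y + 2)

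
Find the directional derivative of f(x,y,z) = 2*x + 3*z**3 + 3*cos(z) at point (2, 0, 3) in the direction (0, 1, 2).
6*sqrt(5)*(27 - sin(3))/5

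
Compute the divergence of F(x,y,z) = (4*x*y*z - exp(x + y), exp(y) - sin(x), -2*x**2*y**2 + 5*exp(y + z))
4*y*z + exp(y) - exp(x + y) + 5*exp(y + z)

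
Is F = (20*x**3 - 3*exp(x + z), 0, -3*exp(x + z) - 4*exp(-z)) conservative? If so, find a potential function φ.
Yes, F is conservative. φ = 5*x**4 - 3*exp(x + z) + 4*exp(-z)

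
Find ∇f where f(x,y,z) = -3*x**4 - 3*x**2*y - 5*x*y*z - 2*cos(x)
(-12*x**3 - 6*x*y - 5*y*z + 2*sin(x), x*(-3*x - 5*z), -5*x*y)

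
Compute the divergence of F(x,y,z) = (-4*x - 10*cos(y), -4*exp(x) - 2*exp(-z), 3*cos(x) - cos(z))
sin(z) - 4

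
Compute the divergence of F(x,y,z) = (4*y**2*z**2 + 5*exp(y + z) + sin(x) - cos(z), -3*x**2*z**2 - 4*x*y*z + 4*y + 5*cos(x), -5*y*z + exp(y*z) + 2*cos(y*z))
-4*x*z + y*exp(y*z) - 2*y*sin(y*z) - 5*y + cos(x) + 4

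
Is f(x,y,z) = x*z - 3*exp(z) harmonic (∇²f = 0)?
No, ∇²f = -3*exp(z)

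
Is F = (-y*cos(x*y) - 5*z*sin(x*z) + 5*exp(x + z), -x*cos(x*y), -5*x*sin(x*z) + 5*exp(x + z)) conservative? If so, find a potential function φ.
Yes, F is conservative. φ = 5*exp(x + z) - sin(x*y) + 5*cos(x*z)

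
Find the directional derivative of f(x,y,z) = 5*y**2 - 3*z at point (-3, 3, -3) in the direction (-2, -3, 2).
-96*sqrt(17)/17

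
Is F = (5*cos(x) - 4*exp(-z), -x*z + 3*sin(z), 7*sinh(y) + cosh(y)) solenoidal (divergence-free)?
No, ∇·F = -5*sin(x)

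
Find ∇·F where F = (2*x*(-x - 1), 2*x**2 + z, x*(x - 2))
-4*x - 2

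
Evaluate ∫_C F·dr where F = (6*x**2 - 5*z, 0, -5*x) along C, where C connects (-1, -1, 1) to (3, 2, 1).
36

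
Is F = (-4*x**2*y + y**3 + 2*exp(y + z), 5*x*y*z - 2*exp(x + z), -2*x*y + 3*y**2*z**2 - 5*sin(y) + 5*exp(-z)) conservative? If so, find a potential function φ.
No, ∇×F = (-5*x*y - 2*x + 6*y*z**2 + 2*exp(x + z) - 5*cos(y), 2*y + 2*exp(y + z), 4*x**2 - 3*y**2 + 5*y*z - 2*exp(x + z) - 2*exp(y + z)) ≠ 0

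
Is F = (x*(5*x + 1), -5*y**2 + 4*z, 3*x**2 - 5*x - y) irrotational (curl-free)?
No, ∇×F = (-5, 5 - 6*x, 0)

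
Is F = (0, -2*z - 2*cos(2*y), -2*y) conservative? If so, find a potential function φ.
Yes, F is conservative. φ = -2*y*z - sin(2*y)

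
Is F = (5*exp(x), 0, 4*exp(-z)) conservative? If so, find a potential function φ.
Yes, F is conservative. φ = 5*exp(x) - 4*exp(-z)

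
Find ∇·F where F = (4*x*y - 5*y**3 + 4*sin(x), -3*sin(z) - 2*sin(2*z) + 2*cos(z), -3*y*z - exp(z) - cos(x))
y - exp(z) + 4*cos(x)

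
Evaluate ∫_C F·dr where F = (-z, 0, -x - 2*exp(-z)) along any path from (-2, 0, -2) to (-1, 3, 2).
6 - 4*sinh(2)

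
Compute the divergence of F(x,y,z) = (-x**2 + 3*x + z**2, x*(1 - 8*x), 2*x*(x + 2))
3 - 2*x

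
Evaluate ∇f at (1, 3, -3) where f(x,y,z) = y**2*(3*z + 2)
(0, -42, 27)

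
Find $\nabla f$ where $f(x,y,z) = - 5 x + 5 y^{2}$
(-5, 10*y, 0)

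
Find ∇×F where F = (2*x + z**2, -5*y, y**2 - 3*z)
(2*y, 2*z, 0)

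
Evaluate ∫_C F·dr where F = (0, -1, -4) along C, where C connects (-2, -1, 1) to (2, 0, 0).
3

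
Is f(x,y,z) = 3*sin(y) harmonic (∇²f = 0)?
No, ∇²f = -3*sin(y)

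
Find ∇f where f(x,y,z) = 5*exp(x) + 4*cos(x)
(5*exp(x) - 4*sin(x), 0, 0)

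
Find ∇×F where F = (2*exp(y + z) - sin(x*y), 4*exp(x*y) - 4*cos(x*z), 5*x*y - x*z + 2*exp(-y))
(-4*x*sin(x*z) + 5*x - 2*exp(-y), -5*y + z + 2*exp(y + z), x*cos(x*y) + 4*y*exp(x*y) + 4*z*sin(x*z) - 2*exp(y + z))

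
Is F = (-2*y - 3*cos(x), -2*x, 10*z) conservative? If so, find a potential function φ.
Yes, F is conservative. φ = -2*x*y + 5*z**2 - 3*sin(x)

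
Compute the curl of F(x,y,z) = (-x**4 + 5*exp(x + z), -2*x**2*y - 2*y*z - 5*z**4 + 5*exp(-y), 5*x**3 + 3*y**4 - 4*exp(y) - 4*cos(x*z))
(12*y**3 + 2*y + 20*z**3 - 4*exp(y), -15*x**2 - 4*z*sin(x*z) + 5*exp(x + z), -4*x*y)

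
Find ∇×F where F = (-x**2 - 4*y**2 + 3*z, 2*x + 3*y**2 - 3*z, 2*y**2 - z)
(4*y + 3, 3, 8*y + 2)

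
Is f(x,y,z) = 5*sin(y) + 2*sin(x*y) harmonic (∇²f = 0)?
No, ∇²f = -2*x**2*sin(x*y) - 2*y**2*sin(x*y) - 5*sin(y)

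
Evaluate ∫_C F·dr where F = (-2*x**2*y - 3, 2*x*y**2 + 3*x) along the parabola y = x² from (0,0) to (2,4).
2462/35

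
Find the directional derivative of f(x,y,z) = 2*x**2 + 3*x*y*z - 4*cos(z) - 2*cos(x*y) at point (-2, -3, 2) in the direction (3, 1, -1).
-2*sqrt(11)*(11*sin(6) + 2*sin(2) + 54)/11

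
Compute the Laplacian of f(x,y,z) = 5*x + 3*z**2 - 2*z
6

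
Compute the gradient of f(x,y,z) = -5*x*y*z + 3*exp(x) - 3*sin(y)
(-5*y*z + 3*exp(x), -5*x*z - 3*cos(y), -5*x*y)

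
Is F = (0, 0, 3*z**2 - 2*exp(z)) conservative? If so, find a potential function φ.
Yes, F is conservative. φ = z**3 - 2*exp(z)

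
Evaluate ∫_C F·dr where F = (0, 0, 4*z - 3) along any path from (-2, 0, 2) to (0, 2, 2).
0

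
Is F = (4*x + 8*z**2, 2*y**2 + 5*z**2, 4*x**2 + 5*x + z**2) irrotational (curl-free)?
No, ∇×F = (-10*z, -8*x + 16*z - 5, 0)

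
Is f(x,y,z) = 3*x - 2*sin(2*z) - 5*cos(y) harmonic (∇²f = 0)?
No, ∇²f = 8*sin(2*z) + 5*cos(y)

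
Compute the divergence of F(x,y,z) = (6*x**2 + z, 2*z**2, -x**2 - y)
12*x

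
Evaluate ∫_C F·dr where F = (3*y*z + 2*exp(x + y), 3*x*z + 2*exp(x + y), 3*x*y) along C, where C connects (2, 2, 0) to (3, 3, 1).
-2*exp(4) + 27 + 2*exp(6)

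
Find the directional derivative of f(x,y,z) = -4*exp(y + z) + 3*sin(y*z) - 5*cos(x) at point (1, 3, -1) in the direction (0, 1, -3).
sqrt(10)*(-15*cos(3) + 4*exp(2))/5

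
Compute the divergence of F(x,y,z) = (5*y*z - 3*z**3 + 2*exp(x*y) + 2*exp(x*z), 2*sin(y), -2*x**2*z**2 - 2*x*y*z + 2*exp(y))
-4*x**2*z - 2*x*y + 2*y*exp(x*y) + 2*z*exp(x*z) + 2*cos(y)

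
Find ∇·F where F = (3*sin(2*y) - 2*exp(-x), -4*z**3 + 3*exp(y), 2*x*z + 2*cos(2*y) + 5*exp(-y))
2*x + 3*exp(y) + 2*exp(-x)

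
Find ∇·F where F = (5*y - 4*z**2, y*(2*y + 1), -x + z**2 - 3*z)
4*y + 2*z - 2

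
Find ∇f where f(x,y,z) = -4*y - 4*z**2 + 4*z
(0, -4, 4 - 8*z)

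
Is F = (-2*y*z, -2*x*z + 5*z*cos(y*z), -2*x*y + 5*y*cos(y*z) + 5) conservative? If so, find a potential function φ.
Yes, F is conservative. φ = -2*x*y*z + 5*z + 5*sin(y*z)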